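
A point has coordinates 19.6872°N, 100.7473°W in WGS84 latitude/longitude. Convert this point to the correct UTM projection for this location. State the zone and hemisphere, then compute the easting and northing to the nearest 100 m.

Longitude -100.7473° lies in the 6° band [-102°, -96°), giving zone 14; latitude is north of the equator, so 14N.
Zone 14 central meridian λ₀ = 6×14 − 183 = -99°; Δλ = -1.7473°.
Transverse Mercator on WGS84 with k₀ = 0.9996 gives E = 316842.867 m, N = 2177808.520 m.

Zone 14N: E 316800 m, N 2177800 m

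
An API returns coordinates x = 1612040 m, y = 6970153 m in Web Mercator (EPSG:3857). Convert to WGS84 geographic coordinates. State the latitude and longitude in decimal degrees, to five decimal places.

R = 6378137 m. λ = x/R = 14.48120171°.
φ = 2·arctan(exp(y/R)) − 90° = 2·arctan(2.98267) − 90° = 52.93050198°.

lat 52.93050°, lon 14.48120°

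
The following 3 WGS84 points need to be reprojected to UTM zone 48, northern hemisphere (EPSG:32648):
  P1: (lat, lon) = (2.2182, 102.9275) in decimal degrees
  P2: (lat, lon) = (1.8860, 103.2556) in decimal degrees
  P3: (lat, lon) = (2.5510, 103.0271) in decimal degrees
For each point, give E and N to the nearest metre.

UTM zone 48N: λ₀ = 105°, k₀ = 0.9996.
P1 (2.2182°, 102.9275°) → (269503.835, 245340.384) m.
P2 (1.8860°, 103.2556°) → (305966.287, 208557.656) m.
P3 (2.5510°, 103.0271°) → (280638.258, 282132.164) m.

P1: E 269504 m, N 245340 m; P2: E 305966 m, N 208558 m; P3: E 280638 m, N 282132 m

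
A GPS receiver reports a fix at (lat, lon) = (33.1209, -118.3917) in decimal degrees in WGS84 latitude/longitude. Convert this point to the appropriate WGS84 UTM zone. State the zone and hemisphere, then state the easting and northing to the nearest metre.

Zone 11N: E 370166 m, N 3665552 m

Longitude -118.3917° lies in the 6° band [-120°, -114°), giving zone 11; latitude is north of the equator, so 11N.
Zone 11 central meridian λ₀ = 6×11 − 183 = -117°; Δλ = -1.3917°.
Transverse Mercator on WGS84 with k₀ = 0.9996 gives E = 370165.599 m, N = 3665551.750 m.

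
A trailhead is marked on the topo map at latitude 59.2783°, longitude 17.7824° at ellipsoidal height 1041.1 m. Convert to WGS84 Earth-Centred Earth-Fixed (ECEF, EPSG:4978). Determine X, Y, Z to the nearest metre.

WGS84: a = 6378137 m, e² = 0.006694380; N(φ) = a/√(1−e²sin²φ) = 6393972.857 m.
X = (N+h)·cosφ·cosλ = 3110924.249 m; Y = (N+h)·cosφ·sinλ = 997754.497 m; Z = (N(1−e²)+h)·sinφ = 5460733.770 m.

X 3110924 m, Y 997754 m, Z 5460734 m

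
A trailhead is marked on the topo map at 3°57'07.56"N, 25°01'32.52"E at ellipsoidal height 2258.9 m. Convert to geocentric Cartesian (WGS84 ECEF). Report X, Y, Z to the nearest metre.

WGS84: a = 6378137 m, e² = 0.006694380; N(φ) = a/√(1−e²sin²φ) = 6378238.416 m.
X = (N+h)·cosφ·cosλ = 5767736.040 m; Y = (N+h)·cosφ·sinλ = 2692689.810 m; Z = (N(1−e²)+h)·sinφ = 436816.780 m.

X 5767736 m, Y 2692690 m, Z 436817 m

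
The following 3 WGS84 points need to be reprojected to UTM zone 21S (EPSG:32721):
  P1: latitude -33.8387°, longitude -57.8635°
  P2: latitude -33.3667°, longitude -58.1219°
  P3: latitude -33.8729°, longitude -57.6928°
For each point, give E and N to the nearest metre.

P1: E 420106 m, N 6255393 m; P2: E 395630 m, N 6307497 m; P3: E 435926 m, N 6251721 m

UTM zone 21S: λ₀ = -57°, k₀ = 0.9996.
P1 (-33.8387°, -57.8635°) → (420106.082, 6255393.148) m.
P2 (-33.3667°, -58.1219°) → (395629.804, 6307497.417) m.
P3 (-33.8729°, -57.6928°) → (435925.695, 6251720.558) m.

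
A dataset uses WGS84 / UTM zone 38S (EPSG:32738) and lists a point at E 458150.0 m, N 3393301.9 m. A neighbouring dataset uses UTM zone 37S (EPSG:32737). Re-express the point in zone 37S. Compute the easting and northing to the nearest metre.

E 796680 m, N 3381780 m

UTM 38S → geographic: φ = -59.59640027°, λ = 44.25870024°.
UTM 37S (λ₀ = 39°) forward: E = 796679.834 m, N = 3381780.315 m.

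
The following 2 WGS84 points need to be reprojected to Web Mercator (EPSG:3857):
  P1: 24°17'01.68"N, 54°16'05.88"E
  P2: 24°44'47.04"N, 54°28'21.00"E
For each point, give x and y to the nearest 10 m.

P1: x 6041120 m, y 2788030 m; P2: x 6063850 m, y 2844630 m

Web Mercator: x = R·λ, y = R·ln tan(π/4+φ/2), R = 6378137 m.
P1 (24.2838°, 54.2683°) → (6041119.522, 2788028.705) m.
P2 (24.7464°, 54.4725°) → (6063850.962, 2844627.578) m.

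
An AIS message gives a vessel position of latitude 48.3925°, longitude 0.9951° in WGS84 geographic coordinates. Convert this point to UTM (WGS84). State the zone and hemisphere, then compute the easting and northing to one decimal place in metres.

Longitude 0.9951° lies in the 6° band [0°, 6°), giving zone 31; latitude is north of the equator, so 31N.
Zone 31 central meridian λ₀ = 6×31 − 183 = 3°; Δλ = -2.0049°.
Transverse Mercator on WGS84 with k₀ = 0.9996 gives E = 351584.975 m, N = 5361868.406 m.

Zone 31N: E 351585.0 m, N 5361868.4 m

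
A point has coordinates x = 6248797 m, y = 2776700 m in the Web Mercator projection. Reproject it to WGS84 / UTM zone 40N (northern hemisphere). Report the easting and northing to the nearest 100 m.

Web Mercator inverse (R = 6378137 m) → φ = 24.19100309°, λ = 56.13389852°.
UTM 40N forward: E = 412036.154 m, N = 2675645.956 m.

E 412000 m, N 2675600 m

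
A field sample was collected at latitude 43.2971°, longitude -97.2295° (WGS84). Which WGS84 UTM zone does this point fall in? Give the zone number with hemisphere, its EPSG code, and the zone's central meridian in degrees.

UTM zone = ⌊(λ + 180)/6⌋ + 1; -97.2295° ∈ [-102°, -96°) → zone 14.
Hemisphere: N (φ ≥ 0).
Central meridian λ₀ = 6×14 − 183 = -99°.
EPSG code: 32614.

Zone 14N (EPSG:32614), central meridian -99°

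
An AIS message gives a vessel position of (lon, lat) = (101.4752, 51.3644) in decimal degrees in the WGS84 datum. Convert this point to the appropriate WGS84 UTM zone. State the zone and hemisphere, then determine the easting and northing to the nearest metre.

Longitude 101.4752° lies in the 6° band [96°, 102°), giving zone 47; latitude is north of the equator, so 47N.
Zone 47 central meridian λ₀ = 6×47 − 183 = 99°; Δλ = +2.4752°.
Transverse Mercator on WGS84 with k₀ = 0.9996 gives E = 672308.015 m, N = 5693256.910 m.

Zone 47N: E 672308 m, N 5693257 m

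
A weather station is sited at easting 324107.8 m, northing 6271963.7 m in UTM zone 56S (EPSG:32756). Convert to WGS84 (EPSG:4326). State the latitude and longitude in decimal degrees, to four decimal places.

lat -33.6777°, lon 151.1026°

Zone 56S: λ₀ = 153°, k₀ = 0.9996, false easting 500000 m, false northing 10000000 m.
Meridian distance M = (N − FN)/k₀ = -3729528.1 m.
Inverse transverse Mercator on WGS84 gives φ = -33.67770021°, λ = 151.10260043°.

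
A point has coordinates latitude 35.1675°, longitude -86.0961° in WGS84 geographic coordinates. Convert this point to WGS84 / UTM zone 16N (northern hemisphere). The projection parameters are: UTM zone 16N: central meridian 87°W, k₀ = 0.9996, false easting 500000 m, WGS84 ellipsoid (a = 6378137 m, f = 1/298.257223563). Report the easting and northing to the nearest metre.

E 582315 m, N 3891992 m

Zone 16 central meridian λ₀ = 6×16 − 183 = -87°; Δλ = +0.9039°.
Transverse Mercator on WGS84 with k₀ = 0.9996 gives E = 582315.095 m, N = 3891992.431 m.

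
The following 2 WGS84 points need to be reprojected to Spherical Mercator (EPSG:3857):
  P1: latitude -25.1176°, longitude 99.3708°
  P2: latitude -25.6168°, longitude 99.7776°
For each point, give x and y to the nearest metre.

Web Mercator: x = R·λ, y = R·ln tan(π/4+φ/2), R = 6378137 m.
P1 (-25.1176°, 99.3708°) → (11061906.856, -2890196.062) m.
P2 (-25.6168°, 99.7776°) → (11107191.625, -2951696.871) m.

P1: x 11061907 m, y -2890196 m; P2: x 11107192 m, y -2951697 m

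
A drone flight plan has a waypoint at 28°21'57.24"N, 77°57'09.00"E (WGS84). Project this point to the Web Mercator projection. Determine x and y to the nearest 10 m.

Web Mercator is spherical with R = a = 6378137 m.
x = R·λ = 6378137 × 1.360527785 = 8677632.606 m.
y = R·ln tan(π/4 + φ/2) = 6378137 × 0.516637417 = 3295184.223 m.

x 8677630 m, y 3295180 m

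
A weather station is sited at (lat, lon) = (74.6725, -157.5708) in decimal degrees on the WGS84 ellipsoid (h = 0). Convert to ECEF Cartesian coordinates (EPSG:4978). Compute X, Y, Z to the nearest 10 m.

WGS84: a = 6378137 m, e² = 0.006694380; N(φ) = a/√(1−e²sin²φ) = 6398087.334 m.
X = (N+h)·cosφ·cosλ = -1563304.875 m; Y = (N+h)·cosφ·sinλ = -645280.034 m; Z = (N(1−e²)+h)·sinφ = 6129203.824 m.

X -1563300 m, Y -645280 m, Z 6129200 m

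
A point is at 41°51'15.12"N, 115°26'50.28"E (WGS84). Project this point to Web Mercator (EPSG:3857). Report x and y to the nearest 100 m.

Web Mercator is spherical with R = a = 6378137 m.
x = R·λ = 6378137 × 2.014935498 = 12851534.649 m.
y = R·ln tan(π/4 + φ/2) = 6378137 × 0.805746924 = 5139164.270 m.

x 12851500 m, y 5139200 m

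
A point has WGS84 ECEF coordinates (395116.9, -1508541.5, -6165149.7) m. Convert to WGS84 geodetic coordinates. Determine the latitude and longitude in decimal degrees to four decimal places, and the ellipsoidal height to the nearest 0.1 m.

λ = atan2(Y, X) = -75.32280013°; p = √(X²+Y²) = 1559427.7 m.
Bowring's method on WGS84 (a = 6378137 m, b = 6356752.314 m) gives φ = -75.89639973°, h = 1282.714 m.

lat -75.8964°, lon -75.3228°, h 1282.7 m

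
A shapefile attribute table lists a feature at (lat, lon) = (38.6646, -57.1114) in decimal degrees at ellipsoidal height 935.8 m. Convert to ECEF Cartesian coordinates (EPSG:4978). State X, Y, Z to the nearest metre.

X 2708198 m, Y -4188063 m, Z 3963897 m

WGS84: a = 6378137 m, e² = 0.006694380; N(φ) = a/√(1−e²sin²φ) = 6386486.361 m.
X = (N+h)·cosφ·cosλ = 2708197.740 m; Y = (N+h)·cosφ·sinλ = -4188063.249 m; Z = (N(1−e²)+h)·sinφ = 3963897.377 m.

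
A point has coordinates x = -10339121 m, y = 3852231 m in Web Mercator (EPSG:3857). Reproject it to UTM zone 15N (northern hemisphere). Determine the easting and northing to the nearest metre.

E 511447 m, N 3615253 m

Web Mercator inverse (R = 6378137 m) → φ = 32.67489658°, λ = -92.87790419°.
UTM 15N forward: E = 511447.331 m, N = 3615253.471 m.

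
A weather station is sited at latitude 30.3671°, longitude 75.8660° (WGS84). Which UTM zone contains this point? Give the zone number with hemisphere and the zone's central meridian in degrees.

UTM zone = ⌊(λ + 180)/6⌋ + 1; 75.8660° ∈ [72°, 78°) → zone 43.
Hemisphere: N (φ ≥ 0).
Central meridian λ₀ = 6×43 − 183 = 75°.

Zone 43N, central meridian 75°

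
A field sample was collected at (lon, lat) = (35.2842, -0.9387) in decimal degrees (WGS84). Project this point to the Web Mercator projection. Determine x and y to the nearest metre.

Web Mercator is spherical with R = a = 6378137 m.
x = R·λ = 6378137 × 0.615825464 = 3927819.177 m.
y = R·ln tan(π/4 + φ/2) = 6378137 × -0.016384139 = -104500.281 m.

x 3927819 m, y -104500 m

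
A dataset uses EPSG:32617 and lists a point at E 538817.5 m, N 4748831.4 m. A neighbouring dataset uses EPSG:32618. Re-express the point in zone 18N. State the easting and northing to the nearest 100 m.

UTM 17N → geographic: φ = 42.89110038°, λ = -80.52459957°.
UTM 18N (λ₀ = -75°) forward: E = 48852.737 m, N = 4763549.222 m.

E 48900 m, N 4763500 m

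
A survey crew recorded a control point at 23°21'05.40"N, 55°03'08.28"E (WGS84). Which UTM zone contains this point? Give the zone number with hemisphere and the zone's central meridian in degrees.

Zone 40N, central meridian 57°

UTM zone = ⌊(λ + 180)/6⌋ + 1; 55.0523° ∈ [54°, 60°) → zone 40.
Hemisphere: N (φ ≥ 0).
Central meridian λ₀ = 6×40 − 183 = 57°.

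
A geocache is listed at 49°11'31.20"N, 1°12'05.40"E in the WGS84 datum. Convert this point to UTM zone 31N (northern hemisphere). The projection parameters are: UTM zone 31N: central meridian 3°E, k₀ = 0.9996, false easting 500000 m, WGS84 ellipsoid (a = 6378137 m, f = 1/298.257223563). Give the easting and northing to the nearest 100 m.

E 369000 m, N 5450400 m

Zone 31 central meridian λ₀ = 6×31 − 183 = 3°; Δλ = -1.7985°.
Transverse Mercator on WGS84 with k₀ = 0.9996 gives E = 368962.664 m, N = 5450356.764 m.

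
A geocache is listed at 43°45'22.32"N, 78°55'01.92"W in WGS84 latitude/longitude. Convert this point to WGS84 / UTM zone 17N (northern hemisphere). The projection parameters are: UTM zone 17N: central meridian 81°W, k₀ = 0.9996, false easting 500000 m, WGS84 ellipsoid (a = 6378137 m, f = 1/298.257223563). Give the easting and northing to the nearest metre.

Zone 17 central meridian λ₀ = 6×17 − 183 = -81°; Δλ = +2.0828°.
Transverse Mercator on WGS84 with k₀ = 0.9996 gives E = 667670.560 m, N = 4846903.232 m.

E 667671 m, N 4846903 m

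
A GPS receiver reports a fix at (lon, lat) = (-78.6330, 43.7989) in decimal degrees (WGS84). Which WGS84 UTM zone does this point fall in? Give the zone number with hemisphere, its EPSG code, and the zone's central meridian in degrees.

UTM zone = ⌊(λ + 180)/6⌋ + 1; -78.6330° ∈ [-84°, -78°) → zone 17.
Hemisphere: N (φ ≥ 0).
Central meridian λ₀ = 6×17 − 183 = -81°.
EPSG code: 32617.

Zone 17N (EPSG:32617), central meridian -81°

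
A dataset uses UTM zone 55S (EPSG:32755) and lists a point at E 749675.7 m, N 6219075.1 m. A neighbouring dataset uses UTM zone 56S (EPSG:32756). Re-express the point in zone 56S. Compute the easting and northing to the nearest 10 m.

E 196400 m, N 6217490 m

UTM 55S → geographic: φ = -34.13939964°, λ = 149.70770005°.
UTM 56S (λ₀ = 153°) forward: E = 196398.475 m, N = 6217489.018 m.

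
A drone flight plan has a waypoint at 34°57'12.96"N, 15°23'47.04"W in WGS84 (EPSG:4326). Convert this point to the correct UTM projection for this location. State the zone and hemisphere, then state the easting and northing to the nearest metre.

Longitude -15.3964° lies in the 6° band [-18°, -12°), giving zone 28; latitude is north of the equator, so 28N.
Zone 28 central meridian λ₀ = 6×28 − 183 = -15°; Δλ = -0.3964°.
Transverse Mercator on WGS84 with k₀ = 0.9996 gives E = 463807.337 m, N = 3867969.230 m.

Zone 28N: E 463807 m, N 3867969 m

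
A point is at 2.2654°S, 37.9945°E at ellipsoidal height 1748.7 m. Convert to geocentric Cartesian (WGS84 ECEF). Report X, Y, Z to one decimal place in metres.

X 5023892.3 m, Y 3924318.3 m, Z -250500.1 m

WGS84: a = 6378137 m, e² = 0.006694380; N(φ) = a/√(1−e²sin²φ) = 6378170.358 m.
X = (N+h)·cosφ·cosλ = 5023892.345 m; Y = (N+h)·cosφ·sinλ = 3924318.303 m; Z = (N(1−e²)+h)·sinφ = -250500.136 m.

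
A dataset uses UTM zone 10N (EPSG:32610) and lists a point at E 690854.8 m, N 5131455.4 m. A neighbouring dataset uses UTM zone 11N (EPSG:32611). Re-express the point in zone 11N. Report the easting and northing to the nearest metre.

UTM 10N → geographic: φ = 46.30980015°, λ = -120.52130052°.
UTM 11N (λ₀ = -117°) forward: E = 228870.928 m, N = 5134497.511 m.

E 228871 m, N 5134498 m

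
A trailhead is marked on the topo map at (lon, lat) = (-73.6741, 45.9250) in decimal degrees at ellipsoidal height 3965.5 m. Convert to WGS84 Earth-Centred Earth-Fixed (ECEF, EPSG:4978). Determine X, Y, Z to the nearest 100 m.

WGS84: a = 6378137 m, e² = 0.006694380; N(φ) = a/√(1−e²sin²φ) = 6389184.658 m.
X = (N+h)·cosφ·cosλ = 1250074.204 m; Y = (N+h)·cosφ·sinλ = -4267757.959 m; Z = (N(1−e²)+h)·sinφ = 4562301.675 m.

X 1250100 m, Y -4267800 m, Z 4562300 m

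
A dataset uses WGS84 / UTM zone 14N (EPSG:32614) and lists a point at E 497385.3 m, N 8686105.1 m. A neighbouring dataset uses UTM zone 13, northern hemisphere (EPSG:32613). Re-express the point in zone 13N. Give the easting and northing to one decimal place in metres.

UTM 14N → geographic: φ = 78.24849971°, λ = -99.11500198°.
UTM 13N (λ₀ = -105°) forward: E = 633586.442 m, N = 8692825.642 m.

E 633586.4 m, N 8692825.6 m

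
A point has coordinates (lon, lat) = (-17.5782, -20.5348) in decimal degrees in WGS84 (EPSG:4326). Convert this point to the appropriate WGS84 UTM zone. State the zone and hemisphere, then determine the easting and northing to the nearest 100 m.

Longitude -17.5782° lies in the 6° band [-18°, -12°), giving zone 28; latitude is south of the equator, so 28S.
Zone 28 central meridian λ₀ = 6×28 − 183 = -15°; Δλ = -2.5782°.
Transverse Mercator on WGS84 with k₀ = 0.9996 gives E = 231160.437 m, N = 7727213.208 m.

Zone 28S: E 231200 m, N 7727200 m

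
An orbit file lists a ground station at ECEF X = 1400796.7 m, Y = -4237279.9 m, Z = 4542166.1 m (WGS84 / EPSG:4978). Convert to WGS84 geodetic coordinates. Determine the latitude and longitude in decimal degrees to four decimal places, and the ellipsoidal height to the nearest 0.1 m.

λ = atan2(Y, X) = -71.70669971°; p = √(X²+Y²) = 4462821.1 m.
Bowring's method on WGS84 (a = 6378137 m, b = 6356752.314 m) gives φ = 45.69719970°, h = 505.374 m.

lat 45.6972°, lon -71.7067°, h 505.4 m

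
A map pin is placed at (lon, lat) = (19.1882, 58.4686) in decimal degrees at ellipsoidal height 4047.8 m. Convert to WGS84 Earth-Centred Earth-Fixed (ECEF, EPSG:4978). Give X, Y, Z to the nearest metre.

X 3159926 m, Y 1099673 m, Z 5416665 m

WGS84: a = 6378137 m, e² = 0.006694380; N(φ) = a/√(1−e²sin²φ) = 6393703.880 m.
X = (N+h)·cosφ·cosλ = 3159925.800 m; Y = (N+h)·cosφ·sinλ = 1099672.937 m; Z = (N(1−e²)+h)·sinφ = 5416664.907 m.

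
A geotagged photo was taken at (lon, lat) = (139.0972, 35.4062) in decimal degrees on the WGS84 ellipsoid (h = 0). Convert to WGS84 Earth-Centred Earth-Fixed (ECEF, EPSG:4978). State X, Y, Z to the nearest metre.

X -3933633 m, Y 3407757 m, Z 3674691 m

WGS84: a = 6378137 m, e² = 0.006694380; N(φ) = a/√(1−e²sin²φ) = 6385315.240 m.
X = (N+h)·cosφ·cosλ = -3933633.280 m; Y = (N+h)·cosφ·sinλ = 3407756.525 m; Z = (N(1−e²)+h)·sinφ = 3674690.530 m.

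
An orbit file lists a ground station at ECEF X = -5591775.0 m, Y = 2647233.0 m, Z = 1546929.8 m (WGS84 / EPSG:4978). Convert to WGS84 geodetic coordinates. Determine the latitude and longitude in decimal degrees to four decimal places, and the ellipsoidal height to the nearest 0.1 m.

lat 14.1292°, lon 154.6664°, h 335.3 m

λ = atan2(Y, X) = 154.66639955°; p = √(X²+Y²) = 6186743.1 m.
Bowring's method on WGS84 (a = 6378137 m, b = 6356752.314 m) gives φ = 14.12919976°, h = 335.287 m.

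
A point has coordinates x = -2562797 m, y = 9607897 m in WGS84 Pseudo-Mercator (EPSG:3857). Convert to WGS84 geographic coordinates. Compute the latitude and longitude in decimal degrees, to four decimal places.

R = 6378137 m. λ = x/R = -23.02199715°.
φ = 2·arctan(exp(y/R)) − 90° = 2·arctan(4.51037) − 90° = 64.99819849°.

lat 64.9982°, lon -23.0220°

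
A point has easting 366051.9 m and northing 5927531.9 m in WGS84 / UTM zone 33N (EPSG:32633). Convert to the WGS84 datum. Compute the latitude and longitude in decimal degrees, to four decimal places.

Zone 33N: λ₀ = 15°, k₀ = 0.9996, false easting 500000 m.
Meridian distance M = (N − FN)/k₀ = 5929903.9 m.
Inverse transverse Mercator on WGS84 gives φ = 53.47970029°, λ = 12.98149931°.

lat 53.4797°, lon 12.9815°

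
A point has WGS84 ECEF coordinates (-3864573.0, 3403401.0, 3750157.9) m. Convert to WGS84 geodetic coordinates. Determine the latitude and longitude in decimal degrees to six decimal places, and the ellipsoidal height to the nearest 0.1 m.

lat 36.247200°, lon 138.630700°, h -321.2 m

λ = atan2(Y, X) = 138.63069992°; p = √(X²+Y²) = 5149569.2 m.
Bowring's method on WGS84 (a = 6378137 m, b = 6356752.314 m) gives φ = 36.24719961°, h = -321.224 m.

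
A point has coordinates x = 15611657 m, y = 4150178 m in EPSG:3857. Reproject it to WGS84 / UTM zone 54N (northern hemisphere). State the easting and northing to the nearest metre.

E 430737 m, N 3862116 m

Web Mercator inverse (R = 6378137 m) → φ = 34.89910238°, λ = 140.24190094°.
UTM 54N forward: E = 430736.693 m, N = 3862116.168 m.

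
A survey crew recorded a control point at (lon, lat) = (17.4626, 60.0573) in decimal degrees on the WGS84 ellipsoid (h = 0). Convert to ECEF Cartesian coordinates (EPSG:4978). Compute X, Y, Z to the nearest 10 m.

WGS84: a = 6378137 m, e² = 0.006694380; N(φ) = a/√(1−e²sin²φ) = 6394227.793 m.
X = (N+h)·cosφ·cosλ = 3044484.350 m; Y = (N+h)·cosφ·sinλ = 957737.817 m; Z = (N(1−e²)+h)·sinφ = 5503666.345 m.

X 3044480 m, Y 957740 m, Z 5503670 m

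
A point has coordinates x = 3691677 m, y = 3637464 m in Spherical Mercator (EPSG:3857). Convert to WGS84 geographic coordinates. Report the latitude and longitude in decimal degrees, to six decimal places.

lat 31.036298°, lon 33.162899°

R = 6378137 m. λ = x/R = 33.16289873°.
φ = 2·arctan(exp(y/R)) − 90° = 2·arctan(1.76880) − 90° = 31.03629779°.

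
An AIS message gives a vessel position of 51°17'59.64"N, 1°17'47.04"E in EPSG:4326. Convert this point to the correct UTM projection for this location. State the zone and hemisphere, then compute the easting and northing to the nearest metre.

Zone 31N: E 381235 m, N 5684554 m

Longitude 1.2964° lies in the 6° band [0°, 6°), giving zone 31; latitude is north of the equator, so 31N.
Zone 31 central meridian λ₀ = 6×31 − 183 = 3°; Δλ = -1.7036°.
Transverse Mercator on WGS84 with k₀ = 0.9996 gives E = 381235.149 m, N = 5684553.903 m.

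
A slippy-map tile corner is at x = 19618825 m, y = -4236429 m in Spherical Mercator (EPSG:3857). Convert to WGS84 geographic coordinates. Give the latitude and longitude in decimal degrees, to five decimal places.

R = 6378137 m. λ = x/R = 176.23890354°.
φ = 2·arctan(exp(y/R)) − 90° = 2·arctan(0.51468) − 90° = -35.53210301°.

lat -35.53210°, lon 176.23890°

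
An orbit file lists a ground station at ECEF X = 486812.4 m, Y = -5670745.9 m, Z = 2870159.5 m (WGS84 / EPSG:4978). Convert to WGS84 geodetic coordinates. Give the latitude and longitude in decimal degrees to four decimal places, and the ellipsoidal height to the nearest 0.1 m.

λ = atan2(Y, X) = -85.09340048°; p = √(X²+Y²) = 5691603.1 m.
Bowring's method on WGS84 (a = 6378137 m, b = 6356752.314 m) gives φ = 26.91589955°, h = 552.115 m.

lat 26.9159°, lon -85.0934°, h 552.1 m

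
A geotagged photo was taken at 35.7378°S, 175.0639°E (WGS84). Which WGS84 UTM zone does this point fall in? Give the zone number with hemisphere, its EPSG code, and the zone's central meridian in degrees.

UTM zone = ⌊(λ + 180)/6⌋ + 1; 175.0639° ∈ [174°, 180°) → zone 60.
Hemisphere: S (φ < 0).
Central meridian λ₀ = 6×60 − 183 = 177°.
EPSG code: 32760.

Zone 60S (EPSG:32760), central meridian 177°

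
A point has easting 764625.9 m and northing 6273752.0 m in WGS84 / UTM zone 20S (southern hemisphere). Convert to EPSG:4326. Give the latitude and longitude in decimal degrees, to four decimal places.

lat -33.6432°, lon -60.1468°

Zone 20S: λ₀ = -63°, k₀ = 0.9996, false easting 500000 m, false northing 10000000 m.
Meridian distance M = (N − FN)/k₀ = -3727739.1 m.
Inverse transverse Mercator on WGS84 gives φ = -33.64319967°, λ = -60.14680017°.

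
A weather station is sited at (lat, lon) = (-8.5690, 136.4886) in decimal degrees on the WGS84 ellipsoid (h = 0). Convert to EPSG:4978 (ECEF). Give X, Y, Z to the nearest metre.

WGS84: a = 6378137 m, e² = 0.006694380; N(φ) = a/√(1−e²sin²φ) = 6378611.021 m.
X = (N+h)·cosφ·cosλ = -4574367.791 m; Y = (N+h)·cosφ·sinλ = 4342643.047 m; Z = (N(1−e²)+h)·sinφ = -944052.852 m.

X -4574368 m, Y 4342643 m, Z -944053 m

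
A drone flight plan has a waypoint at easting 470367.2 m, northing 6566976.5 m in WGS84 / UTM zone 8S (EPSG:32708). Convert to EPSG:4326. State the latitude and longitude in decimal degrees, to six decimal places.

lat -31.030500°, lon -135.310500°

Zone 8S: λ₀ = -135°, k₀ = 0.9996, false easting 500000 m, false northing 10000000 m.
Meridian distance M = (N − FN)/k₀ = -3434397.3 m.
Inverse transverse Mercator on WGS84 gives φ = -31.03050001°, λ = -135.31049956°.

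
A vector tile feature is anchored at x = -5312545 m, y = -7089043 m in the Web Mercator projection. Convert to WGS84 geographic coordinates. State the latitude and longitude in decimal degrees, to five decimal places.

lat -53.56950°, lon -47.72340°

R = 6378137 m. λ = x/R = -47.72340371°.
φ = 2·arctan(exp(y/R)) − 90° = 2·arctan(0.32908) − 90° = -53.56950165°.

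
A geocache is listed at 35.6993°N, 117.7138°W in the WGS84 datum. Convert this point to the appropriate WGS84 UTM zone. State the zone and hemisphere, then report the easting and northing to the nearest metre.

Longitude -117.7138° lies in the 6° band [-120°, -114°), giving zone 11; latitude is north of the equator, so 11N.
Zone 11 central meridian λ₀ = 6×11 − 183 = -117°; Δλ = -0.7138°.
Transverse Mercator on WGS84 with k₀ = 0.9996 gives E = 435423.027 m, N = 3950832.000 m.

Zone 11N: E 435423 m, N 3950832 m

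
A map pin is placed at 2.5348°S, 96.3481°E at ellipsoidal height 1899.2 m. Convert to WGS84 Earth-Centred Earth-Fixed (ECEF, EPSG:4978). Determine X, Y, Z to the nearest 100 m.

X -704700 m, Y 6334800 m, Z -280300 m

WGS84: a = 6378137 m, e² = 0.006694380; N(φ) = a/√(1−e²sin²φ) = 6378178.758 m.
X = (N+h)·cosφ·cosλ = -704746.724 m; Y = (N+h)·cosφ·sinλ = 6334754.052 m; Z = (N(1−e²)+h)·sinφ = -280278.082 m.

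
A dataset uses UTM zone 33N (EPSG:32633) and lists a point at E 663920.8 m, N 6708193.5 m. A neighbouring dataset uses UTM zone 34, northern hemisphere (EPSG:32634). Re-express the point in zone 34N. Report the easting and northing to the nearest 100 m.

UTM 33N → geographic: φ = 60.47649993°, λ = 17.98250035°.
UTM 34N (λ₀ = 21°) forward: E = 334156.518 m, N = 6708281.180 m.

E 334200 m, N 6708300 m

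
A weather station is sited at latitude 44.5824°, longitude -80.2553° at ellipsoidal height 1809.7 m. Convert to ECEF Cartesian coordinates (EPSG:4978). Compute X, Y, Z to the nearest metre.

WGS84: a = 6378137 m, e² = 0.006694380; N(φ) = a/√(1−e²sin²φ) = 6388681.916 m.
X = (N+h)·cosφ·cosλ = 770391.947 m; Y = (N+h)·cosφ·sinλ = -4485903.209 m; Z = (N(1−e²)+h)·sinφ = 4455684.755 m.

X 770392 m, Y -4485903 m, Z 4455685 m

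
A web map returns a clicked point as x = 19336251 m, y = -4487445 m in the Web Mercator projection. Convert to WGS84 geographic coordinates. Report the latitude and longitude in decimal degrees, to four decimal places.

R = 6378137 m. λ = x/R = 173.70049811°.
φ = 2·arctan(exp(y/R)) − 90° = 2·arctan(0.49482) − 90° = -37.34599938°.

lat -37.3460°, lon 173.7005°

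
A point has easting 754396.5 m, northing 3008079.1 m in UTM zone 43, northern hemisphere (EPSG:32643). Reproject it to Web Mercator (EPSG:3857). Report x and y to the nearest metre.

Unproject from UTM 43N (λ₀ = 75°) → φ = 27.17190039°, λ = 77.56750006°.
Web Mercator (R = 6378137 m): x = 8634774.609 m, y = 3144964.896 m.

x 8634775 m, y 3144965 m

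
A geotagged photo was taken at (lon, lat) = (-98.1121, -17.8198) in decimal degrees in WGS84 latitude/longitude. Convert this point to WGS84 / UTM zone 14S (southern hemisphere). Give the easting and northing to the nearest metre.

E 594094 m, N 8029528 m

Zone 14 central meridian λ₀ = 6×14 − 183 = -99°; Δλ = +0.8879°.
Transverse Mercator on WGS84 with k₀ = 0.9996 gives E = 594093.511 m, N = 8029527.775 m.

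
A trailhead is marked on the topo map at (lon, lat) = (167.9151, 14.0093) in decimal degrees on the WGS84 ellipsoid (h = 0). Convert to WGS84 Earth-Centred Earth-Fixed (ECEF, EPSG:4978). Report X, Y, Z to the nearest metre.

WGS84: a = 6378137 m, e² = 0.006694380; N(φ) = a/√(1−e²sin²φ) = 6379388.462 m.
X = (N+h)·cosφ·cosλ = -6052470.677 m; Y = (N+h)·cosφ·sinλ = 1295868.972 m; Z = (N(1−e²)+h)·sinφ = 1533980.191 m.

X -6052471 m, Y 1295869 m, Z 1533980 m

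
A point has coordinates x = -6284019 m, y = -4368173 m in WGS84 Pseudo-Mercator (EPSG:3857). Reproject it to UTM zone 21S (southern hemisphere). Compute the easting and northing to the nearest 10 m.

Web Mercator inverse (R = 6378137 m) → φ = -36.48940213°, λ = -56.45030313°.
UTM 21S forward: E = 549235.179 m, N = 5961627.020 m.

E 549240 m, N 5961630 m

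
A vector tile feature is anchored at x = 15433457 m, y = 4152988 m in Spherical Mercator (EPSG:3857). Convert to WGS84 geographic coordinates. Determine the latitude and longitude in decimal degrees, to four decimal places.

R = 6378137 m. λ = x/R = 138.64110310°.
φ = 2·arctan(exp(y/R)) − 90° = 2·arctan(1.91770) − 90° = 34.91980281°.

lat 34.9198°, lon 138.6411°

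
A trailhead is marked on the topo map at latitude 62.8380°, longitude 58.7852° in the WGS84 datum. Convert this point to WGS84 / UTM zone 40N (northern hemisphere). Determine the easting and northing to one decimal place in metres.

E 590917.1 m, N 6968800.2 m

Zone 40 central meridian λ₀ = 6×40 − 183 = 57°; Δλ = +1.7852°.
Transverse Mercator on WGS84 with k₀ = 0.9996 gives E = 590917.082 m, N = 6968800.183 m.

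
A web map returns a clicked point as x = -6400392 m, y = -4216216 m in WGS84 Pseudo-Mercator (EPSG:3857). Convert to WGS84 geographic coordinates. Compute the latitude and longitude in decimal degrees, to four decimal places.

R = 6378137 m. λ = x/R = -57.49569958°.
φ = 2·arctan(exp(y/R)) − 90° = 2·arctan(0.51631) − 90° = -35.38420190°.

lat -35.3842°, lon -57.4957°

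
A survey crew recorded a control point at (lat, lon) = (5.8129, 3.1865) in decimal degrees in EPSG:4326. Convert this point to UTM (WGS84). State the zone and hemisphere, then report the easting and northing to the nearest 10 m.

Longitude 3.1865° lies in the 6° band [0°, 6°), giving zone 31; latitude is north of the equator, so 31N.
Zone 31 central meridian λ₀ = 6×31 − 183 = 3°; Δλ = +0.1865°.
Transverse Mercator on WGS84 with k₀ = 0.9996 gives E = 520646.813 m, N = 642525.600 m.

Zone 31N: E 520650 m, N 642530 m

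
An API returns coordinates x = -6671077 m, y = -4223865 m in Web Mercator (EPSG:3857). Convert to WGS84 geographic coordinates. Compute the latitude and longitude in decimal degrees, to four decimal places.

lat -35.4402°, lon -59.9273°

R = 6378137 m. λ = x/R = -59.92730431°.
φ = 2·arctan(exp(y/R)) − 90° = 2·arctan(0.51569) − 90° = -35.44020258°.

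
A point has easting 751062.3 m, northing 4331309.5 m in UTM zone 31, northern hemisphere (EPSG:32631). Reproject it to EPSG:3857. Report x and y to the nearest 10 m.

x 657120 m, y 4735260 m

Unproject from UTM 31N (λ₀ = 3°) → φ = 39.09480038°, λ = 5.90300015°.
Web Mercator (R = 6378137 m): x = 657118.970 m, y = 4735260.025 m.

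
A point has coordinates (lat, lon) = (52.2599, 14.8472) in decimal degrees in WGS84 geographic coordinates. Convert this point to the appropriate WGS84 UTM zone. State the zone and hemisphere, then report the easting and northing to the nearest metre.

Zone 33N: E 489571 m, N 5789957 m

Longitude 14.8472° lies in the 6° band [12°, 18°), giving zone 33; latitude is north of the equator, so 33N.
Zone 33 central meridian λ₀ = 6×33 − 183 = 15°; Δλ = -0.1528°.
Transverse Mercator on WGS84 with k₀ = 0.9996 gives E = 489571.057 m, N = 5789956.668 m.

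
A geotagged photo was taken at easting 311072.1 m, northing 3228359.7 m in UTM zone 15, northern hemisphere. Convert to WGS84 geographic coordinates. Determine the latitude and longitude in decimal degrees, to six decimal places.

lat 29.169800°, lon -94.942700°

Zone 15N: λ₀ = -93°, k₀ = 0.9996, false easting 500000 m.
Meridian distance M = (N − FN)/k₀ = 3229651.6 m.
Inverse transverse Mercator on WGS84 gives φ = 29.16979970°, λ = -94.94269982°.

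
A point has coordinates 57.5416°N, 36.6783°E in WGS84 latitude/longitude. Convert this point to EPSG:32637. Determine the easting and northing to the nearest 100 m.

Zone 37 central meridian λ₀ = 6×37 − 183 = 39°; Δλ = -2.3217°.
Transverse Mercator on WGS84 with k₀ = 0.9996 gives E = 361032.957 m, N = 6380053.157 m.

E 361000 m, N 6380100 m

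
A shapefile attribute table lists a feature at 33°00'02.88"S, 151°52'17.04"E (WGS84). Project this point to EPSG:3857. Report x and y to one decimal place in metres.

Web Mercator is spherical with R = a = 6378137 m.
x = R·λ = 6378137 × 2.650655970 = 16906246.914 m.
y = R·ln tan(π/4 + φ/2) = 6378137 × -0.610744195 = -3895410.1505 m.

x 16906246.9 m, y -3895410.2 m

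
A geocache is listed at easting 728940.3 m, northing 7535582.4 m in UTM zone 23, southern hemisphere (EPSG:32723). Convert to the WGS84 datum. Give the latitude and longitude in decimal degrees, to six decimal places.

lat -22.270200°, lon -42.778200°

Zone 23S: λ₀ = -45°, k₀ = 0.9996, false easting 500000 m, false northing 10000000 m.
Meridian distance M = (N − FN)/k₀ = -2465403.8 m.
Inverse transverse Mercator on WGS84 gives φ = -22.27019989°, λ = -42.77819965°.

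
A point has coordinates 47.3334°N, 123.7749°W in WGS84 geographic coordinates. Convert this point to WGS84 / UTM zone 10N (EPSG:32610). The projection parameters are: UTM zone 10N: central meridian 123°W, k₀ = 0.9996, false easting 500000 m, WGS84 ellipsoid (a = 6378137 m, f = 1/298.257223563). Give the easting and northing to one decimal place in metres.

Zone 10 central meridian λ₀ = 6×10 − 183 = -123°; Δλ = -0.7749°.
Transverse Mercator on WGS84 with k₀ = 0.9996 gives E = 441455.393 m, N = 5242505.840 m.

E 441455.4 m, N 5242505.8 m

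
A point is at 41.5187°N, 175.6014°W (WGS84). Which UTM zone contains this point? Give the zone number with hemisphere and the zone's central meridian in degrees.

Zone 1N, central meridian -177°

UTM zone = ⌊(λ + 180)/6⌋ + 1; -175.6014° ∈ [-180°, -174°) → zone 1.
Hemisphere: N (φ ≥ 0).
Central meridian λ₀ = 6×1 − 183 = -177°.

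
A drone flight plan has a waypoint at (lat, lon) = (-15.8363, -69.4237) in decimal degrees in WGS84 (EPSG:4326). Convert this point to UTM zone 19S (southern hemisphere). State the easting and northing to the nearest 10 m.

Zone 19 central meridian λ₀ = 6×19 − 183 = -69°; Δλ = -0.4237°.
Transverse Mercator on WGS84 with k₀ = 0.9996 gives E = 454630.592 m, N = 8249126.290 m.

E 454630 m, N 8249130 m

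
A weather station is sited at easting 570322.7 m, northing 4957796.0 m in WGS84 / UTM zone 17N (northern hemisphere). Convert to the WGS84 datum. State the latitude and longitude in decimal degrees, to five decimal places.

Zone 17N: λ₀ = -81°, k₀ = 0.9996, false easting 500000 m.
Meridian distance M = (N − FN)/k₀ = 4959779.9 m.
Inverse transverse Mercator on WGS84 gives φ = 44.77009958°, λ = -80.11130023°.

lat 44.77010°, lon -80.11130°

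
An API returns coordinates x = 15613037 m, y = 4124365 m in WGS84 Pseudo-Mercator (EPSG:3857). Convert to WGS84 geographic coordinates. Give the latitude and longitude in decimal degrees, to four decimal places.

lat 34.7087°, lon 140.2543°

R = 6378137 m. λ = x/R = 140.25429769°.
φ = 2·arctan(exp(y/R)) − 90° = 2·arctan(1.90912) − 90° = 34.70870174°.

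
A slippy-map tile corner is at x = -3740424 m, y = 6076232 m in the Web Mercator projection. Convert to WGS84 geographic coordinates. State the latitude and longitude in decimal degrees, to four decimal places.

lat 47.8156°, lon -33.6008°

R = 6378137 m. λ = x/R = -33.60080048°.
φ = 2·arctan(exp(y/R)) − 90° = 2·arctan(2.59261) − 90° = 47.81560067°.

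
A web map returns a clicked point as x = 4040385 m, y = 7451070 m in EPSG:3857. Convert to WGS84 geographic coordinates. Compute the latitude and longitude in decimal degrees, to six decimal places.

R = 6378137 m. λ = x/R = 36.29539599°.
φ = 2·arctan(exp(y/R)) − 90° = 2·arctan(3.21626) − 90° = 55.45699754°.

lat 55.456998°, lon 36.295396°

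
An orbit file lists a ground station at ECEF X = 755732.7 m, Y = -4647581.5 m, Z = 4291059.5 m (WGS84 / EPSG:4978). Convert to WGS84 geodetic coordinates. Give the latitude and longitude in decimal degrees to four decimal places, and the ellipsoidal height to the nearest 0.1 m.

λ = atan2(Y, X) = -80.76409992°; p = √(X²+Y²) = 4708624.6 m.
Bowring's method on WGS84 (a = 6378137 m, b = 6356752.314 m) gives φ = 42.53510043°, h = 2175.721 m.

lat 42.5351°, lon -80.7641°, h 2175.7 m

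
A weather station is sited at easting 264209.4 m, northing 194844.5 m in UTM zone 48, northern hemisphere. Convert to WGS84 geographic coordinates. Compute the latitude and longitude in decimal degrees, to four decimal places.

Zone 48N: λ₀ = 105°, k₀ = 0.9996, false easting 500000 m.
Meridian distance M = (N − FN)/k₀ = 194922.5 m.
Inverse transverse Mercator on WGS84 gives φ = 1.76160037°, λ = 102.88050008°.

lat 1.7616°, lon 102.8805°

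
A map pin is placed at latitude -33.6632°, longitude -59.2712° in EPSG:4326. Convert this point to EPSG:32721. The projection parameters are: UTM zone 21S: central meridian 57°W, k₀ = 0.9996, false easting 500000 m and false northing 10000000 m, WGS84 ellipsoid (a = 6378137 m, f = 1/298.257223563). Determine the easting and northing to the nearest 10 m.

E 289410 m, N 6272870 m

Zone 21 central meridian λ₀ = 6×21 − 183 = -57°; Δλ = -2.2712°.
Transverse Mercator on WGS84 with k₀ = 0.9996 gives E = 289414.034 m, N = 6272872.405 m.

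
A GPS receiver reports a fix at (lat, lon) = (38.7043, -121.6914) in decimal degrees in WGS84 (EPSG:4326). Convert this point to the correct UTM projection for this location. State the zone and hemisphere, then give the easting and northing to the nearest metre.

Zone 10N: E 613786 m, N 4284776 m

Longitude -121.6914° lies in the 6° band [-126°, -120°), giving zone 10; latitude is north of the equator, so 10N.
Zone 10 central meridian λ₀ = 6×10 − 183 = -123°; Δλ = +1.3086°.
Transverse Mercator on WGS84 with k₀ = 0.9996 gives E = 613786.279 m, N = 4284775.867 m.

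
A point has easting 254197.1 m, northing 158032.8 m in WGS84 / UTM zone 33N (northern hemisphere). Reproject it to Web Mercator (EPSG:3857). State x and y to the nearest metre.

Unproject from UTM 33N (λ₀ = 15°) → φ = 1.42870002°, λ = 12.79089961°.
Web Mercator (R = 6378137 m): x = 1423876.431 m, y = 159058.643 m.

x 1423876 m, y 159059 m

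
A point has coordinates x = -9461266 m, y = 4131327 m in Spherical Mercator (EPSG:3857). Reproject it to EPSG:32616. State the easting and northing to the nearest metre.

E 683780 m, N 3848276 m

Web Mercator inverse (R = 6378137 m) → φ = 34.76009783°, λ = -84.99199855°.
UTM 16N forward: E = 683779.907 m, N = 3848275.880 m.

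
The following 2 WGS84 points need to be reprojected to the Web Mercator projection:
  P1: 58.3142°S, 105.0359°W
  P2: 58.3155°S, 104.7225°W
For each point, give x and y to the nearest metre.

P1: x -11692543 m, y -8033613 m; P2: x -11657655 m, y -8033888 m

Web Mercator: x = R·λ, y = R·ln tan(π/4+φ/2), R = 6378137 m.
P1 (-58.3142°, -105.0359°) → (-11692542.903, -8033612.807) m.
P2 (-58.3155°, -104.7225°) → (-11657655.375, -8033888.323) m.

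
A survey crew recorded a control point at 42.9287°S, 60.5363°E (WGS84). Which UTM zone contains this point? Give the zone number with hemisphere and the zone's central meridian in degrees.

Zone 41S, central meridian 63°

UTM zone = ⌊(λ + 180)/6⌋ + 1; 60.5363° ∈ [60°, 66°) → zone 41.
Hemisphere: S (φ < 0).
Central meridian λ₀ = 6×41 − 183 = 63°.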